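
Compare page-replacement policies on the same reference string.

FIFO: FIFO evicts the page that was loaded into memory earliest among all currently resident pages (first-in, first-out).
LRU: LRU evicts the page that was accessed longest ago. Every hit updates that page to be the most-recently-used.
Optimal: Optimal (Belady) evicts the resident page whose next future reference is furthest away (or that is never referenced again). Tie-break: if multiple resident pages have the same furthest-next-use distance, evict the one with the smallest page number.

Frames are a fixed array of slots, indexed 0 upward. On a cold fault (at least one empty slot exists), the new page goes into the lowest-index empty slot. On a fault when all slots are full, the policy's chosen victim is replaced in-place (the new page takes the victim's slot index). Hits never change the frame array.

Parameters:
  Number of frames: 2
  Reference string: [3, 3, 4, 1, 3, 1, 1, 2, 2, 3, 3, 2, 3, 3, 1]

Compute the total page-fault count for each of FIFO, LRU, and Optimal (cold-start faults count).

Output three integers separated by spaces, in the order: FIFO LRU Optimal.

Answer: 6 7 5

Derivation:
--- FIFO ---
  step 0: ref 3 -> FAULT, frames=[3,-] (faults so far: 1)
  step 1: ref 3 -> HIT, frames=[3,-] (faults so far: 1)
  step 2: ref 4 -> FAULT, frames=[3,4] (faults so far: 2)
  step 3: ref 1 -> FAULT, evict 3, frames=[1,4] (faults so far: 3)
  step 4: ref 3 -> FAULT, evict 4, frames=[1,3] (faults so far: 4)
  step 5: ref 1 -> HIT, frames=[1,3] (faults so far: 4)
  step 6: ref 1 -> HIT, frames=[1,3] (faults so far: 4)
  step 7: ref 2 -> FAULT, evict 1, frames=[2,3] (faults so far: 5)
  step 8: ref 2 -> HIT, frames=[2,3] (faults so far: 5)
  step 9: ref 3 -> HIT, frames=[2,3] (faults so far: 5)
  step 10: ref 3 -> HIT, frames=[2,3] (faults so far: 5)
  step 11: ref 2 -> HIT, frames=[2,3] (faults so far: 5)
  step 12: ref 3 -> HIT, frames=[2,3] (faults so far: 5)
  step 13: ref 3 -> HIT, frames=[2,3] (faults so far: 5)
  step 14: ref 1 -> FAULT, evict 3, frames=[2,1] (faults so far: 6)
  FIFO total faults: 6
--- LRU ---
  step 0: ref 3 -> FAULT, frames=[3,-] (faults so far: 1)
  step 1: ref 3 -> HIT, frames=[3,-] (faults so far: 1)
  step 2: ref 4 -> FAULT, frames=[3,4] (faults so far: 2)
  step 3: ref 1 -> FAULT, evict 3, frames=[1,4] (faults so far: 3)
  step 4: ref 3 -> FAULT, evict 4, frames=[1,3] (faults so far: 4)
  step 5: ref 1 -> HIT, frames=[1,3] (faults so far: 4)
  step 6: ref 1 -> HIT, frames=[1,3] (faults so far: 4)
  step 7: ref 2 -> FAULT, evict 3, frames=[1,2] (faults so far: 5)
  step 8: ref 2 -> HIT, frames=[1,2] (faults so far: 5)
  step 9: ref 3 -> FAULT, evict 1, frames=[3,2] (faults so far: 6)
  step 10: ref 3 -> HIT, frames=[3,2] (faults so far: 6)
  step 11: ref 2 -> HIT, frames=[3,2] (faults so far: 6)
  step 12: ref 3 -> HIT, frames=[3,2] (faults so far: 6)
  step 13: ref 3 -> HIT, frames=[3,2] (faults so far: 6)
  step 14: ref 1 -> FAULT, evict 2, frames=[3,1] (faults so far: 7)
  LRU total faults: 7
--- Optimal ---
  step 0: ref 3 -> FAULT, frames=[3,-] (faults so far: 1)
  step 1: ref 3 -> HIT, frames=[3,-] (faults so far: 1)
  step 2: ref 4 -> FAULT, frames=[3,4] (faults so far: 2)
  step 3: ref 1 -> FAULT, evict 4, frames=[3,1] (faults so far: 3)
  step 4: ref 3 -> HIT, frames=[3,1] (faults so far: 3)
  step 5: ref 1 -> HIT, frames=[3,1] (faults so far: 3)
  step 6: ref 1 -> HIT, frames=[3,1] (faults so far: 3)
  step 7: ref 2 -> FAULT, evict 1, frames=[3,2] (faults so far: 4)
  step 8: ref 2 -> HIT, frames=[3,2] (faults so far: 4)
  step 9: ref 3 -> HIT, frames=[3,2] (faults so far: 4)
  step 10: ref 3 -> HIT, frames=[3,2] (faults so far: 4)
  step 11: ref 2 -> HIT, frames=[3,2] (faults so far: 4)
  step 12: ref 3 -> HIT, frames=[3,2] (faults so far: 4)
  step 13: ref 3 -> HIT, frames=[3,2] (faults so far: 4)
  step 14: ref 1 -> FAULT, evict 2, frames=[3,1] (faults so far: 5)
  Optimal total faults: 5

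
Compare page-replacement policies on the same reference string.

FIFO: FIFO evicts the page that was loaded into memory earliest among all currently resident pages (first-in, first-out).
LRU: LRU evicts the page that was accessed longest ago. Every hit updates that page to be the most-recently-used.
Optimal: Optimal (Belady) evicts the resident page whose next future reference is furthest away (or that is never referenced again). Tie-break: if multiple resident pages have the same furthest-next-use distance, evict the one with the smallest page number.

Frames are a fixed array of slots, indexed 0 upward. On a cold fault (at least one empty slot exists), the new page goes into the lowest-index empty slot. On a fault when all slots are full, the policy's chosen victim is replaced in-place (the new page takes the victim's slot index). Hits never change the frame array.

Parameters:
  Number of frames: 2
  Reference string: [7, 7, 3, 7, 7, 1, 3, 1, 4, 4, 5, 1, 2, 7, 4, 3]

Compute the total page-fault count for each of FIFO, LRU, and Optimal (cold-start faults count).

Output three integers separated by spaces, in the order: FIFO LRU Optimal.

Answer: 10 11 9

Derivation:
--- FIFO ---
  step 0: ref 7 -> FAULT, frames=[7,-] (faults so far: 1)
  step 1: ref 7 -> HIT, frames=[7,-] (faults so far: 1)
  step 2: ref 3 -> FAULT, frames=[7,3] (faults so far: 2)
  step 3: ref 7 -> HIT, frames=[7,3] (faults so far: 2)
  step 4: ref 7 -> HIT, frames=[7,3] (faults so far: 2)
  step 5: ref 1 -> FAULT, evict 7, frames=[1,3] (faults so far: 3)
  step 6: ref 3 -> HIT, frames=[1,3] (faults so far: 3)
  step 7: ref 1 -> HIT, frames=[1,3] (faults so far: 3)
  step 8: ref 4 -> FAULT, evict 3, frames=[1,4] (faults so far: 4)
  step 9: ref 4 -> HIT, frames=[1,4] (faults so far: 4)
  step 10: ref 5 -> FAULT, evict 1, frames=[5,4] (faults so far: 5)
  step 11: ref 1 -> FAULT, evict 4, frames=[5,1] (faults so far: 6)
  step 12: ref 2 -> FAULT, evict 5, frames=[2,1] (faults so far: 7)
  step 13: ref 7 -> FAULT, evict 1, frames=[2,7] (faults so far: 8)
  step 14: ref 4 -> FAULT, evict 2, frames=[4,7] (faults so far: 9)
  step 15: ref 3 -> FAULT, evict 7, frames=[4,3] (faults so far: 10)
  FIFO total faults: 10
--- LRU ---
  step 0: ref 7 -> FAULT, frames=[7,-] (faults so far: 1)
  step 1: ref 7 -> HIT, frames=[7,-] (faults so far: 1)
  step 2: ref 3 -> FAULT, frames=[7,3] (faults so far: 2)
  step 3: ref 7 -> HIT, frames=[7,3] (faults so far: 2)
  step 4: ref 7 -> HIT, frames=[7,3] (faults so far: 2)
  step 5: ref 1 -> FAULT, evict 3, frames=[7,1] (faults so far: 3)
  step 6: ref 3 -> FAULT, evict 7, frames=[3,1] (faults so far: 4)
  step 7: ref 1 -> HIT, frames=[3,1] (faults so far: 4)
  step 8: ref 4 -> FAULT, evict 3, frames=[4,1] (faults so far: 5)
  step 9: ref 4 -> HIT, frames=[4,1] (faults so far: 5)
  step 10: ref 5 -> FAULT, evict 1, frames=[4,5] (faults so far: 6)
  step 11: ref 1 -> FAULT, evict 4, frames=[1,5] (faults so far: 7)
  step 12: ref 2 -> FAULT, evict 5, frames=[1,2] (faults so far: 8)
  step 13: ref 7 -> FAULT, evict 1, frames=[7,2] (faults so far: 9)
  step 14: ref 4 -> FAULT, evict 2, frames=[7,4] (faults so far: 10)
  step 15: ref 3 -> FAULT, evict 7, frames=[3,4] (faults so far: 11)
  LRU total faults: 11
--- Optimal ---
  step 0: ref 7 -> FAULT, frames=[7,-] (faults so far: 1)
  step 1: ref 7 -> HIT, frames=[7,-] (faults so far: 1)
  step 2: ref 3 -> FAULT, frames=[7,3] (faults so far: 2)
  step 3: ref 7 -> HIT, frames=[7,3] (faults so far: 2)
  step 4: ref 7 -> HIT, frames=[7,3] (faults so far: 2)
  step 5: ref 1 -> FAULT, evict 7, frames=[1,3] (faults so far: 3)
  step 6: ref 3 -> HIT, frames=[1,3] (faults so far: 3)
  step 7: ref 1 -> HIT, frames=[1,3] (faults so far: 3)
  step 8: ref 4 -> FAULT, evict 3, frames=[1,4] (faults so far: 4)
  step 9: ref 4 -> HIT, frames=[1,4] (faults so far: 4)
  step 10: ref 5 -> FAULT, evict 4, frames=[1,5] (faults so far: 5)
  step 11: ref 1 -> HIT, frames=[1,5] (faults so far: 5)
  step 12: ref 2 -> FAULT, evict 1, frames=[2,5] (faults so far: 6)
  step 13: ref 7 -> FAULT, evict 2, frames=[7,5] (faults so far: 7)
  step 14: ref 4 -> FAULT, evict 5, frames=[7,4] (faults so far: 8)
  step 15: ref 3 -> FAULT, evict 4, frames=[7,3] (faults so far: 9)
  Optimal total faults: 9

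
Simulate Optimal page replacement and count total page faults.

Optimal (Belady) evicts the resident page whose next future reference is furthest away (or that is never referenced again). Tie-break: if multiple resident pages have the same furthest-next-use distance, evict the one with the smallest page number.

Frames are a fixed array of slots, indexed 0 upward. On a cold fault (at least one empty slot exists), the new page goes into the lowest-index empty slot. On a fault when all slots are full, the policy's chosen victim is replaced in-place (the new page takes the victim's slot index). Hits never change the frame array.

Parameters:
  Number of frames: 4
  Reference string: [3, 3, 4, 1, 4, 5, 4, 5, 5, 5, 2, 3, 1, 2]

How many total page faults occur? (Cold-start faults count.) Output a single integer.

Step 0: ref 3 → FAULT, frames=[3,-,-,-]
Step 1: ref 3 → HIT, frames=[3,-,-,-]
Step 2: ref 4 → FAULT, frames=[3,4,-,-]
Step 3: ref 1 → FAULT, frames=[3,4,1,-]
Step 4: ref 4 → HIT, frames=[3,4,1,-]
Step 5: ref 5 → FAULT, frames=[3,4,1,5]
Step 6: ref 4 → HIT, frames=[3,4,1,5]
Step 7: ref 5 → HIT, frames=[3,4,1,5]
Step 8: ref 5 → HIT, frames=[3,4,1,5]
Step 9: ref 5 → HIT, frames=[3,4,1,5]
Step 10: ref 2 → FAULT (evict 4), frames=[3,2,1,5]
Step 11: ref 3 → HIT, frames=[3,2,1,5]
Step 12: ref 1 → HIT, frames=[3,2,1,5]
Step 13: ref 2 → HIT, frames=[3,2,1,5]
Total faults: 5

Answer: 5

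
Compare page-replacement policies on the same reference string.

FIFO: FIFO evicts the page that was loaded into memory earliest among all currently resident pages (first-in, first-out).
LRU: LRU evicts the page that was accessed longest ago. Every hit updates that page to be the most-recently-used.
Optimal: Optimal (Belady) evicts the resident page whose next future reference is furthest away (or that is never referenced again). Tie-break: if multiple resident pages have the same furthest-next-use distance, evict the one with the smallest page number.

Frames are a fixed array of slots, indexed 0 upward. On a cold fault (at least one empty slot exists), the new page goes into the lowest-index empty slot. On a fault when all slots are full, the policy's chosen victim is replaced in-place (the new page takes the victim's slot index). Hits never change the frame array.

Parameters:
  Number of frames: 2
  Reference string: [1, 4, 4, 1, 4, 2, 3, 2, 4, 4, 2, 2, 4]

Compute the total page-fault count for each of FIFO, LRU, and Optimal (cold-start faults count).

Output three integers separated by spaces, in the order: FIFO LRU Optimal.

Answer: 6 5 5

Derivation:
--- FIFO ---
  step 0: ref 1 -> FAULT, frames=[1,-] (faults so far: 1)
  step 1: ref 4 -> FAULT, frames=[1,4] (faults so far: 2)
  step 2: ref 4 -> HIT, frames=[1,4] (faults so far: 2)
  step 3: ref 1 -> HIT, frames=[1,4] (faults so far: 2)
  step 4: ref 4 -> HIT, frames=[1,4] (faults so far: 2)
  step 5: ref 2 -> FAULT, evict 1, frames=[2,4] (faults so far: 3)
  step 6: ref 3 -> FAULT, evict 4, frames=[2,3] (faults so far: 4)
  step 7: ref 2 -> HIT, frames=[2,3] (faults so far: 4)
  step 8: ref 4 -> FAULT, evict 2, frames=[4,3] (faults so far: 5)
  step 9: ref 4 -> HIT, frames=[4,3] (faults so far: 5)
  step 10: ref 2 -> FAULT, evict 3, frames=[4,2] (faults so far: 6)
  step 11: ref 2 -> HIT, frames=[4,2] (faults so far: 6)
  step 12: ref 4 -> HIT, frames=[4,2] (faults so far: 6)
  FIFO total faults: 6
--- LRU ---
  step 0: ref 1 -> FAULT, frames=[1,-] (faults so far: 1)
  step 1: ref 4 -> FAULT, frames=[1,4] (faults so far: 2)
  step 2: ref 4 -> HIT, frames=[1,4] (faults so far: 2)
  step 3: ref 1 -> HIT, frames=[1,4] (faults so far: 2)
  step 4: ref 4 -> HIT, frames=[1,4] (faults so far: 2)
  step 5: ref 2 -> FAULT, evict 1, frames=[2,4] (faults so far: 3)
  step 6: ref 3 -> FAULT, evict 4, frames=[2,3] (faults so far: 4)
  step 7: ref 2 -> HIT, frames=[2,3] (faults so far: 4)
  step 8: ref 4 -> FAULT, evict 3, frames=[2,4] (faults so far: 5)
  step 9: ref 4 -> HIT, frames=[2,4] (faults so far: 5)
  step 10: ref 2 -> HIT, frames=[2,4] (faults so far: 5)
  step 11: ref 2 -> HIT, frames=[2,4] (faults so far: 5)
  step 12: ref 4 -> HIT, frames=[2,4] (faults so far: 5)
  LRU total faults: 5
--- Optimal ---
  step 0: ref 1 -> FAULT, frames=[1,-] (faults so far: 1)
  step 1: ref 4 -> FAULT, frames=[1,4] (faults so far: 2)
  step 2: ref 4 -> HIT, frames=[1,4] (faults so far: 2)
  step 3: ref 1 -> HIT, frames=[1,4] (faults so far: 2)
  step 4: ref 4 -> HIT, frames=[1,4] (faults so far: 2)
  step 5: ref 2 -> FAULT, evict 1, frames=[2,4] (faults so far: 3)
  step 6: ref 3 -> FAULT, evict 4, frames=[2,3] (faults so far: 4)
  step 7: ref 2 -> HIT, frames=[2,3] (faults so far: 4)
  step 8: ref 4 -> FAULT, evict 3, frames=[2,4] (faults so far: 5)
  step 9: ref 4 -> HIT, frames=[2,4] (faults so far: 5)
  step 10: ref 2 -> HIT, frames=[2,4] (faults so far: 5)
  step 11: ref 2 -> HIT, frames=[2,4] (faults so far: 5)
  step 12: ref 4 -> HIT, frames=[2,4] (faults so far: 5)
  Optimal total faults: 5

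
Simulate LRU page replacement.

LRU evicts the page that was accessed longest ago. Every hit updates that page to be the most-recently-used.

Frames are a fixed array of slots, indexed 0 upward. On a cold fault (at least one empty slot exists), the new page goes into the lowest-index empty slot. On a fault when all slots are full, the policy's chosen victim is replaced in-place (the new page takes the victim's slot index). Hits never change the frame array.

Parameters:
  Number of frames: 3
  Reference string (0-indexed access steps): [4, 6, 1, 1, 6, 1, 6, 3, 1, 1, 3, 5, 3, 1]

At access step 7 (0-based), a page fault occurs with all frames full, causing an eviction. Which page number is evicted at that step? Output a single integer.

Answer: 4

Derivation:
Step 0: ref 4 -> FAULT, frames=[4,-,-]
Step 1: ref 6 -> FAULT, frames=[4,6,-]
Step 2: ref 1 -> FAULT, frames=[4,6,1]
Step 3: ref 1 -> HIT, frames=[4,6,1]
Step 4: ref 6 -> HIT, frames=[4,6,1]
Step 5: ref 1 -> HIT, frames=[4,6,1]
Step 6: ref 6 -> HIT, frames=[4,6,1]
Step 7: ref 3 -> FAULT, evict 4, frames=[3,6,1]
At step 7: evicted page 4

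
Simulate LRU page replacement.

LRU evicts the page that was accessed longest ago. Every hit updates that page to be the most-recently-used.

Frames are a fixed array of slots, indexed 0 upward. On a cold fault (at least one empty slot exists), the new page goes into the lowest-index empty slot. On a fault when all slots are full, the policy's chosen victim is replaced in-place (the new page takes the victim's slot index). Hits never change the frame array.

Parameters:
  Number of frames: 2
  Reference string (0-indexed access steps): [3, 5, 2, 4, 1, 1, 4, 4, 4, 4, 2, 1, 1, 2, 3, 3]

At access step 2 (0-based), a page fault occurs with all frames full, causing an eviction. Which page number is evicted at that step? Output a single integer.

Step 0: ref 3 -> FAULT, frames=[3,-]
Step 1: ref 5 -> FAULT, frames=[3,5]
Step 2: ref 2 -> FAULT, evict 3, frames=[2,5]
At step 2: evicted page 3

Answer: 3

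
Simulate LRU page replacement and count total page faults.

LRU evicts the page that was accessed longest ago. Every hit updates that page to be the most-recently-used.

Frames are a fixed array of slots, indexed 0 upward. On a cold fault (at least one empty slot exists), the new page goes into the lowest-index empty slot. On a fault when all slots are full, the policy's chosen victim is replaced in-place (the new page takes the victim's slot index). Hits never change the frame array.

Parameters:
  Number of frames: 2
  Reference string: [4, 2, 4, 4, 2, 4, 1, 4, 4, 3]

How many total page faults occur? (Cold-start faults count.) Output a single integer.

Step 0: ref 4 → FAULT, frames=[4,-]
Step 1: ref 2 → FAULT, frames=[4,2]
Step 2: ref 4 → HIT, frames=[4,2]
Step 3: ref 4 → HIT, frames=[4,2]
Step 4: ref 2 → HIT, frames=[4,2]
Step 5: ref 4 → HIT, frames=[4,2]
Step 6: ref 1 → FAULT (evict 2), frames=[4,1]
Step 7: ref 4 → HIT, frames=[4,1]
Step 8: ref 4 → HIT, frames=[4,1]
Step 9: ref 3 → FAULT (evict 1), frames=[4,3]
Total faults: 4

Answer: 4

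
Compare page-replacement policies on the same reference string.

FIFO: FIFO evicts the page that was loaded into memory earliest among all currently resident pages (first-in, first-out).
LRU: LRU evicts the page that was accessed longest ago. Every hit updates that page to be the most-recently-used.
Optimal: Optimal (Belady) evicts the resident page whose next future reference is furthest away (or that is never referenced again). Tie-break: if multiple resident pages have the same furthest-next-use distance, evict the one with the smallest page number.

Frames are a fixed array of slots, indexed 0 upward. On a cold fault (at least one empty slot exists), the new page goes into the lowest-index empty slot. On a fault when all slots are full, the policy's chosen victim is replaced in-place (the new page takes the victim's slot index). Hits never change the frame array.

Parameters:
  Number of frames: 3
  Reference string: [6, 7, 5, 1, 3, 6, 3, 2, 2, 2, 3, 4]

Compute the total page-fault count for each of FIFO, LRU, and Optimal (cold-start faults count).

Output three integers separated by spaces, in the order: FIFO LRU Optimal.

Answer: 8 8 7

Derivation:
--- FIFO ---
  step 0: ref 6 -> FAULT, frames=[6,-,-] (faults so far: 1)
  step 1: ref 7 -> FAULT, frames=[6,7,-] (faults so far: 2)
  step 2: ref 5 -> FAULT, frames=[6,7,5] (faults so far: 3)
  step 3: ref 1 -> FAULT, evict 6, frames=[1,7,5] (faults so far: 4)
  step 4: ref 3 -> FAULT, evict 7, frames=[1,3,5] (faults so far: 5)
  step 5: ref 6 -> FAULT, evict 5, frames=[1,3,6] (faults so far: 6)
  step 6: ref 3 -> HIT, frames=[1,3,6] (faults so far: 6)
  step 7: ref 2 -> FAULT, evict 1, frames=[2,3,6] (faults so far: 7)
  step 8: ref 2 -> HIT, frames=[2,3,6] (faults so far: 7)
  step 9: ref 2 -> HIT, frames=[2,3,6] (faults so far: 7)
  step 10: ref 3 -> HIT, frames=[2,3,6] (faults so far: 7)
  step 11: ref 4 -> FAULT, evict 3, frames=[2,4,6] (faults so far: 8)
  FIFO total faults: 8
--- LRU ---
  step 0: ref 6 -> FAULT, frames=[6,-,-] (faults so far: 1)
  step 1: ref 7 -> FAULT, frames=[6,7,-] (faults so far: 2)
  step 2: ref 5 -> FAULT, frames=[6,7,5] (faults so far: 3)
  step 3: ref 1 -> FAULT, evict 6, frames=[1,7,5] (faults so far: 4)
  step 4: ref 3 -> FAULT, evict 7, frames=[1,3,5] (faults so far: 5)
  step 5: ref 6 -> FAULT, evict 5, frames=[1,3,6] (faults so far: 6)
  step 6: ref 3 -> HIT, frames=[1,3,6] (faults so far: 6)
  step 7: ref 2 -> FAULT, evict 1, frames=[2,3,6] (faults so far: 7)
  step 8: ref 2 -> HIT, frames=[2,3,6] (faults so far: 7)
  step 9: ref 2 -> HIT, frames=[2,3,6] (faults so far: 7)
  step 10: ref 3 -> HIT, frames=[2,3,6] (faults so far: 7)
  step 11: ref 4 -> FAULT, evict 6, frames=[2,3,4] (faults so far: 8)
  LRU total faults: 8
--- Optimal ---
  step 0: ref 6 -> FAULT, frames=[6,-,-] (faults so far: 1)
  step 1: ref 7 -> FAULT, frames=[6,7,-] (faults so far: 2)
  step 2: ref 5 -> FAULT, frames=[6,7,5] (faults so far: 3)
  step 3: ref 1 -> FAULT, evict 5, frames=[6,7,1] (faults so far: 4)
  step 4: ref 3 -> FAULT, evict 1, frames=[6,7,3] (faults so far: 5)
  step 5: ref 6 -> HIT, frames=[6,7,3] (faults so far: 5)
  step 6: ref 3 -> HIT, frames=[6,7,3] (faults so far: 5)
  step 7: ref 2 -> FAULT, evict 6, frames=[2,7,3] (faults so far: 6)
  step 8: ref 2 -> HIT, frames=[2,7,3] (faults so far: 6)
  step 9: ref 2 -> HIT, frames=[2,7,3] (faults so far: 6)
  step 10: ref 3 -> HIT, frames=[2,7,3] (faults so far: 6)
  step 11: ref 4 -> FAULT, evict 2, frames=[4,7,3] (faults so far: 7)
  Optimal total faults: 7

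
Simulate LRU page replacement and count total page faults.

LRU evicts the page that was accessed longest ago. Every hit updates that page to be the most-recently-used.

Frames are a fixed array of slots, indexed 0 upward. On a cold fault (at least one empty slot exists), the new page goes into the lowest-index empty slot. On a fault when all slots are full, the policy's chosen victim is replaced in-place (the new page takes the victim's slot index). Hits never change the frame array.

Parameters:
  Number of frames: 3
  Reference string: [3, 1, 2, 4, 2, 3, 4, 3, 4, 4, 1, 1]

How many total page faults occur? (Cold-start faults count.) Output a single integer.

Answer: 6

Derivation:
Step 0: ref 3 → FAULT, frames=[3,-,-]
Step 1: ref 1 → FAULT, frames=[3,1,-]
Step 2: ref 2 → FAULT, frames=[3,1,2]
Step 3: ref 4 → FAULT (evict 3), frames=[4,1,2]
Step 4: ref 2 → HIT, frames=[4,1,2]
Step 5: ref 3 → FAULT (evict 1), frames=[4,3,2]
Step 6: ref 4 → HIT, frames=[4,3,2]
Step 7: ref 3 → HIT, frames=[4,3,2]
Step 8: ref 4 → HIT, frames=[4,3,2]
Step 9: ref 4 → HIT, frames=[4,3,2]
Step 10: ref 1 → FAULT (evict 2), frames=[4,3,1]
Step 11: ref 1 → HIT, frames=[4,3,1]
Total faults: 6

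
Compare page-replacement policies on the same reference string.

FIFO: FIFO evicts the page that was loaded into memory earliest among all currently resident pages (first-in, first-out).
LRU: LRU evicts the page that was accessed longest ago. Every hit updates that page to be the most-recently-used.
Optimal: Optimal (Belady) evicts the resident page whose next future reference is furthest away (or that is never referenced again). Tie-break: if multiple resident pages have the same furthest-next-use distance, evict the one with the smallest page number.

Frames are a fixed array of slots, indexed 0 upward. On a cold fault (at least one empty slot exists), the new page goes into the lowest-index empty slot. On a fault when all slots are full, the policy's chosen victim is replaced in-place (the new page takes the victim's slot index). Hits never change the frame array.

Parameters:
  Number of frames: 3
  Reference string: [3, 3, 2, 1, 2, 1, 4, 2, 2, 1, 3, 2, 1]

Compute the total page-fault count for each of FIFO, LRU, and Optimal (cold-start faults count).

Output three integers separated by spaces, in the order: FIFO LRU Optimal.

--- FIFO ---
  step 0: ref 3 -> FAULT, frames=[3,-,-] (faults so far: 1)
  step 1: ref 3 -> HIT, frames=[3,-,-] (faults so far: 1)
  step 2: ref 2 -> FAULT, frames=[3,2,-] (faults so far: 2)
  step 3: ref 1 -> FAULT, frames=[3,2,1] (faults so far: 3)
  step 4: ref 2 -> HIT, frames=[3,2,1] (faults so far: 3)
  step 5: ref 1 -> HIT, frames=[3,2,1] (faults so far: 3)
  step 6: ref 4 -> FAULT, evict 3, frames=[4,2,1] (faults so far: 4)
  step 7: ref 2 -> HIT, frames=[4,2,1] (faults so far: 4)
  step 8: ref 2 -> HIT, frames=[4,2,1] (faults so far: 4)
  step 9: ref 1 -> HIT, frames=[4,2,1] (faults so far: 4)
  step 10: ref 3 -> FAULT, evict 2, frames=[4,3,1] (faults so far: 5)
  step 11: ref 2 -> FAULT, evict 1, frames=[4,3,2] (faults so far: 6)
  step 12: ref 1 -> FAULT, evict 4, frames=[1,3,2] (faults so far: 7)
  FIFO total faults: 7
--- LRU ---
  step 0: ref 3 -> FAULT, frames=[3,-,-] (faults so far: 1)
  step 1: ref 3 -> HIT, frames=[3,-,-] (faults so far: 1)
  step 2: ref 2 -> FAULT, frames=[3,2,-] (faults so far: 2)
  step 3: ref 1 -> FAULT, frames=[3,2,1] (faults so far: 3)
  step 4: ref 2 -> HIT, frames=[3,2,1] (faults so far: 3)
  step 5: ref 1 -> HIT, frames=[3,2,1] (faults so far: 3)
  step 6: ref 4 -> FAULT, evict 3, frames=[4,2,1] (faults so far: 4)
  step 7: ref 2 -> HIT, frames=[4,2,1] (faults so far: 4)
  step 8: ref 2 -> HIT, frames=[4,2,1] (faults so far: 4)
  step 9: ref 1 -> HIT, frames=[4,2,1] (faults so far: 4)
  step 10: ref 3 -> FAULT, evict 4, frames=[3,2,1] (faults so far: 5)
  step 11: ref 2 -> HIT, frames=[3,2,1] (faults so far: 5)
  step 12: ref 1 -> HIT, frames=[3,2,1] (faults so far: 5)
  LRU total faults: 5
--- Optimal ---
  step 0: ref 3 -> FAULT, frames=[3,-,-] (faults so far: 1)
  step 1: ref 3 -> HIT, frames=[3,-,-] (faults so far: 1)
  step 2: ref 2 -> FAULT, frames=[3,2,-] (faults so far: 2)
  step 3: ref 1 -> FAULT, frames=[3,2,1] (faults so far: 3)
  step 4: ref 2 -> HIT, frames=[3,2,1] (faults so far: 3)
  step 5: ref 1 -> HIT, frames=[3,2,1] (faults so far: 3)
  step 6: ref 4 -> FAULT, evict 3, frames=[4,2,1] (faults so far: 4)
  step 7: ref 2 -> HIT, frames=[4,2,1] (faults so far: 4)
  step 8: ref 2 -> HIT, frames=[4,2,1] (faults so far: 4)
  step 9: ref 1 -> HIT, frames=[4,2,1] (faults so far: 4)
  step 10: ref 3 -> FAULT, evict 4, frames=[3,2,1] (faults so far: 5)
  step 11: ref 2 -> HIT, frames=[3,2,1] (faults so far: 5)
  step 12: ref 1 -> HIT, frames=[3,2,1] (faults so far: 5)
  Optimal total faults: 5

Answer: 7 5 5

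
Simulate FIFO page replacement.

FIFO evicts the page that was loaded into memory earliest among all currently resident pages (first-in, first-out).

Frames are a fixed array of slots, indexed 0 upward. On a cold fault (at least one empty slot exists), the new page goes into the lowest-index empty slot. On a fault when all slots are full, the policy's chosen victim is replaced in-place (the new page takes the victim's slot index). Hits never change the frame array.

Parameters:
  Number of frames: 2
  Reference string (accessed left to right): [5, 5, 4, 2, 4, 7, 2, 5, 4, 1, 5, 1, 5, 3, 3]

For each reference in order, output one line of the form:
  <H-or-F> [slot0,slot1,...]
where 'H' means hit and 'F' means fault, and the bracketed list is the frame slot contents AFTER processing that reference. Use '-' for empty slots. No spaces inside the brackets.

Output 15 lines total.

F [5,-]
H [5,-]
F [5,4]
F [2,4]
H [2,4]
F [2,7]
H [2,7]
F [5,7]
F [5,4]
F [1,4]
F [1,5]
H [1,5]
H [1,5]
F [3,5]
H [3,5]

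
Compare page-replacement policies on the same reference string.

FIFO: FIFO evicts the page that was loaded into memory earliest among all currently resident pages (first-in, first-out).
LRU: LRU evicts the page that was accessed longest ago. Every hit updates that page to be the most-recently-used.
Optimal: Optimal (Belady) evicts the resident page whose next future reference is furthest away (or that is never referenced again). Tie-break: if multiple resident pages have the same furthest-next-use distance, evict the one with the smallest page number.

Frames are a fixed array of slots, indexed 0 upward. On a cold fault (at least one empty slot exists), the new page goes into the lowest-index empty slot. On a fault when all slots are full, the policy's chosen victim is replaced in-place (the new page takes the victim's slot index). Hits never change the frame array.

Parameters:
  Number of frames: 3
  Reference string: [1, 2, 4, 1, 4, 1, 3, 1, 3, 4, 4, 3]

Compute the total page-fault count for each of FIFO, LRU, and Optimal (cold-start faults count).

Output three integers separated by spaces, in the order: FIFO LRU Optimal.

Answer: 5 4 4

Derivation:
--- FIFO ---
  step 0: ref 1 -> FAULT, frames=[1,-,-] (faults so far: 1)
  step 1: ref 2 -> FAULT, frames=[1,2,-] (faults so far: 2)
  step 2: ref 4 -> FAULT, frames=[1,2,4] (faults so far: 3)
  step 3: ref 1 -> HIT, frames=[1,2,4] (faults so far: 3)
  step 4: ref 4 -> HIT, frames=[1,2,4] (faults so far: 3)
  step 5: ref 1 -> HIT, frames=[1,2,4] (faults so far: 3)
  step 6: ref 3 -> FAULT, evict 1, frames=[3,2,4] (faults so far: 4)
  step 7: ref 1 -> FAULT, evict 2, frames=[3,1,4] (faults so far: 5)
  step 8: ref 3 -> HIT, frames=[3,1,4] (faults so far: 5)
  step 9: ref 4 -> HIT, frames=[3,1,4] (faults so far: 5)
  step 10: ref 4 -> HIT, frames=[3,1,4] (faults so far: 5)
  step 11: ref 3 -> HIT, frames=[3,1,4] (faults so far: 5)
  FIFO total faults: 5
--- LRU ---
  step 0: ref 1 -> FAULT, frames=[1,-,-] (faults so far: 1)
  step 1: ref 2 -> FAULT, frames=[1,2,-] (faults so far: 2)
  step 2: ref 4 -> FAULT, frames=[1,2,4] (faults so far: 3)
  step 3: ref 1 -> HIT, frames=[1,2,4] (faults so far: 3)
  step 4: ref 4 -> HIT, frames=[1,2,4] (faults so far: 3)
  step 5: ref 1 -> HIT, frames=[1,2,4] (faults so far: 3)
  step 6: ref 3 -> FAULT, evict 2, frames=[1,3,4] (faults so far: 4)
  step 7: ref 1 -> HIT, frames=[1,3,4] (faults so far: 4)
  step 8: ref 3 -> HIT, frames=[1,3,4] (faults so far: 4)
  step 9: ref 4 -> HIT, frames=[1,3,4] (faults so far: 4)
  step 10: ref 4 -> HIT, frames=[1,3,4] (faults so far: 4)
  step 11: ref 3 -> HIT, frames=[1,3,4] (faults so far: 4)
  LRU total faults: 4
--- Optimal ---
  step 0: ref 1 -> FAULT, frames=[1,-,-] (faults so far: 1)
  step 1: ref 2 -> FAULT, frames=[1,2,-] (faults so far: 2)
  step 2: ref 4 -> FAULT, frames=[1,2,4] (faults so far: 3)
  step 3: ref 1 -> HIT, frames=[1,2,4] (faults so far: 3)
  step 4: ref 4 -> HIT, frames=[1,2,4] (faults so far: 3)
  step 5: ref 1 -> HIT, frames=[1,2,4] (faults so far: 3)
  step 6: ref 3 -> FAULT, evict 2, frames=[1,3,4] (faults so far: 4)
  step 7: ref 1 -> HIT, frames=[1,3,4] (faults so far: 4)
  step 8: ref 3 -> HIT, frames=[1,3,4] (faults so far: 4)
  step 9: ref 4 -> HIT, frames=[1,3,4] (faults so far: 4)
  step 10: ref 4 -> HIT, frames=[1,3,4] (faults so far: 4)
  step 11: ref 3 -> HIT, frames=[1,3,4] (faults so far: 4)
  Optimal total faults: 4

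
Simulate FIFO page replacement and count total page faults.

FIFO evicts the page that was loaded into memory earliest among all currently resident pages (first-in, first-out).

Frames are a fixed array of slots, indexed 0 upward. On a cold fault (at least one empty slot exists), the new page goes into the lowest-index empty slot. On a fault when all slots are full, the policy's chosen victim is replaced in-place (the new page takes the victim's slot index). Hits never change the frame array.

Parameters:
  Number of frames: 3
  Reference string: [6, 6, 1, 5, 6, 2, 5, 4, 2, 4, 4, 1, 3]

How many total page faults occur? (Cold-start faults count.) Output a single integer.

Answer: 7

Derivation:
Step 0: ref 6 → FAULT, frames=[6,-,-]
Step 1: ref 6 → HIT, frames=[6,-,-]
Step 2: ref 1 → FAULT, frames=[6,1,-]
Step 3: ref 5 → FAULT, frames=[6,1,5]
Step 4: ref 6 → HIT, frames=[6,1,5]
Step 5: ref 2 → FAULT (evict 6), frames=[2,1,5]
Step 6: ref 5 → HIT, frames=[2,1,5]
Step 7: ref 4 → FAULT (evict 1), frames=[2,4,5]
Step 8: ref 2 → HIT, frames=[2,4,5]
Step 9: ref 4 → HIT, frames=[2,4,5]
Step 10: ref 4 → HIT, frames=[2,4,5]
Step 11: ref 1 → FAULT (evict 5), frames=[2,4,1]
Step 12: ref 3 → FAULT (evict 2), frames=[3,4,1]
Total faults: 7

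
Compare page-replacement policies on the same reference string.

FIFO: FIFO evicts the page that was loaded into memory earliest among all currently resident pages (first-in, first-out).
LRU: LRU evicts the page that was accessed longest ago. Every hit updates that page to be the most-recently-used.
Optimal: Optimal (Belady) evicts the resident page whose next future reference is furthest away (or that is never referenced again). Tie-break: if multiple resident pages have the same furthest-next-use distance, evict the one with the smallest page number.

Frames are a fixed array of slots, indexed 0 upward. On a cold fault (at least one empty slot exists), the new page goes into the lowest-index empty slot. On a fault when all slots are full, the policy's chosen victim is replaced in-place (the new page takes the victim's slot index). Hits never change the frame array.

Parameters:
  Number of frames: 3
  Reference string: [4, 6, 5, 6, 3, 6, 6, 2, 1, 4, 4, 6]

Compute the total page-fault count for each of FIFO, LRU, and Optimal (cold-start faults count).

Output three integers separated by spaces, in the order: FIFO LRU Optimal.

Answer: 8 8 6

Derivation:
--- FIFO ---
  step 0: ref 4 -> FAULT, frames=[4,-,-] (faults so far: 1)
  step 1: ref 6 -> FAULT, frames=[4,6,-] (faults so far: 2)
  step 2: ref 5 -> FAULT, frames=[4,6,5] (faults so far: 3)
  step 3: ref 6 -> HIT, frames=[4,6,5] (faults so far: 3)
  step 4: ref 3 -> FAULT, evict 4, frames=[3,6,5] (faults so far: 4)
  step 5: ref 6 -> HIT, frames=[3,6,5] (faults so far: 4)
  step 6: ref 6 -> HIT, frames=[3,6,5] (faults so far: 4)
  step 7: ref 2 -> FAULT, evict 6, frames=[3,2,5] (faults so far: 5)
  step 8: ref 1 -> FAULT, evict 5, frames=[3,2,1] (faults so far: 6)
  step 9: ref 4 -> FAULT, evict 3, frames=[4,2,1] (faults so far: 7)
  step 10: ref 4 -> HIT, frames=[4,2,1] (faults so far: 7)
  step 11: ref 6 -> FAULT, evict 2, frames=[4,6,1] (faults so far: 8)
  FIFO total faults: 8
--- LRU ---
  step 0: ref 4 -> FAULT, frames=[4,-,-] (faults so far: 1)
  step 1: ref 6 -> FAULT, frames=[4,6,-] (faults so far: 2)
  step 2: ref 5 -> FAULT, frames=[4,6,5] (faults so far: 3)
  step 3: ref 6 -> HIT, frames=[4,6,5] (faults so far: 3)
  step 4: ref 3 -> FAULT, evict 4, frames=[3,6,5] (faults so far: 4)
  step 5: ref 6 -> HIT, frames=[3,6,5] (faults so far: 4)
  step 6: ref 6 -> HIT, frames=[3,6,5] (faults so far: 4)
  step 7: ref 2 -> FAULT, evict 5, frames=[3,6,2] (faults so far: 5)
  step 8: ref 1 -> FAULT, evict 3, frames=[1,6,2] (faults so far: 6)
  step 9: ref 4 -> FAULT, evict 6, frames=[1,4,2] (faults so far: 7)
  step 10: ref 4 -> HIT, frames=[1,4,2] (faults so far: 7)
  step 11: ref 6 -> FAULT, evict 2, frames=[1,4,6] (faults so far: 8)
  LRU total faults: 8
--- Optimal ---
  step 0: ref 4 -> FAULT, frames=[4,-,-] (faults so far: 1)
  step 1: ref 6 -> FAULT, frames=[4,6,-] (faults so far: 2)
  step 2: ref 5 -> FAULT, frames=[4,6,5] (faults so far: 3)
  step 3: ref 6 -> HIT, frames=[4,6,5] (faults so far: 3)
  step 4: ref 3 -> FAULT, evict 5, frames=[4,6,3] (faults so far: 4)
  step 5: ref 6 -> HIT, frames=[4,6,3] (faults so far: 4)
  step 6: ref 6 -> HIT, frames=[4,6,3] (faults so far: 4)
  step 7: ref 2 -> FAULT, evict 3, frames=[4,6,2] (faults so far: 5)
  step 8: ref 1 -> FAULT, evict 2, frames=[4,6,1] (faults so far: 6)
  step 9: ref 4 -> HIT, frames=[4,6,1] (faults so far: 6)
  step 10: ref 4 -> HIT, frames=[4,6,1] (faults so far: 6)
  step 11: ref 6 -> HIT, frames=[4,6,1] (faults so far: 6)
  Optimal total faults: 6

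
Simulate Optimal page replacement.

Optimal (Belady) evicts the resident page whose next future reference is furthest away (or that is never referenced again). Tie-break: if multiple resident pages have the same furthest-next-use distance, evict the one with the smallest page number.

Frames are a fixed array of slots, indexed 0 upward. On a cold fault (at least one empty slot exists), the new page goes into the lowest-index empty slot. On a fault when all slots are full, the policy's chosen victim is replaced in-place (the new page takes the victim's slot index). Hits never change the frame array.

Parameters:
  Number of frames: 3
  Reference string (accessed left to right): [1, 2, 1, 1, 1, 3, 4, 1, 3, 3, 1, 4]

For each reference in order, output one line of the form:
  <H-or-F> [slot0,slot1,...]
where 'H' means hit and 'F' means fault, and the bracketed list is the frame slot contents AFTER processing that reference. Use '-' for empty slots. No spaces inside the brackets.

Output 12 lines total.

F [1,-,-]
F [1,2,-]
H [1,2,-]
H [1,2,-]
H [1,2,-]
F [1,2,3]
F [1,4,3]
H [1,4,3]
H [1,4,3]
H [1,4,3]
H [1,4,3]
H [1,4,3]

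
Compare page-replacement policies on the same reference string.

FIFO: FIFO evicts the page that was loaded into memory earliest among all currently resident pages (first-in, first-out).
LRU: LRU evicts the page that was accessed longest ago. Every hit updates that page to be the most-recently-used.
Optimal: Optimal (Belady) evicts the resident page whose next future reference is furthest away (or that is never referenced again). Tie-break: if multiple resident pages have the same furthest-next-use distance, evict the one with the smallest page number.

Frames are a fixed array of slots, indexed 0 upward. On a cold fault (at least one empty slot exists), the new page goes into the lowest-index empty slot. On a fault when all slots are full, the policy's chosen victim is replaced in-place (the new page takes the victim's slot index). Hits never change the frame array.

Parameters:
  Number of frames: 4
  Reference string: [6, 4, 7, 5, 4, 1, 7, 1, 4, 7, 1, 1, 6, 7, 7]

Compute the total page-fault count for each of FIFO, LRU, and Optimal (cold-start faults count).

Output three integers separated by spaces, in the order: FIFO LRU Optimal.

Answer: 6 6 5

Derivation:
--- FIFO ---
  step 0: ref 6 -> FAULT, frames=[6,-,-,-] (faults so far: 1)
  step 1: ref 4 -> FAULT, frames=[6,4,-,-] (faults so far: 2)
  step 2: ref 7 -> FAULT, frames=[6,4,7,-] (faults so far: 3)
  step 3: ref 5 -> FAULT, frames=[6,4,7,5] (faults so far: 4)
  step 4: ref 4 -> HIT, frames=[6,4,7,5] (faults so far: 4)
  step 5: ref 1 -> FAULT, evict 6, frames=[1,4,7,5] (faults so far: 5)
  step 6: ref 7 -> HIT, frames=[1,4,7,5] (faults so far: 5)
  step 7: ref 1 -> HIT, frames=[1,4,7,5] (faults so far: 5)
  step 8: ref 4 -> HIT, frames=[1,4,7,5] (faults so far: 5)
  step 9: ref 7 -> HIT, frames=[1,4,7,5] (faults so far: 5)
  step 10: ref 1 -> HIT, frames=[1,4,7,5] (faults so far: 5)
  step 11: ref 1 -> HIT, frames=[1,4,7,5] (faults so far: 5)
  step 12: ref 6 -> FAULT, evict 4, frames=[1,6,7,5] (faults so far: 6)
  step 13: ref 7 -> HIT, frames=[1,6,7,5] (faults so far: 6)
  step 14: ref 7 -> HIT, frames=[1,6,7,5] (faults so far: 6)
  FIFO total faults: 6
--- LRU ---
  step 0: ref 6 -> FAULT, frames=[6,-,-,-] (faults so far: 1)
  step 1: ref 4 -> FAULT, frames=[6,4,-,-] (faults so far: 2)
  step 2: ref 7 -> FAULT, frames=[6,4,7,-] (faults so far: 3)
  step 3: ref 5 -> FAULT, frames=[6,4,7,5] (faults so far: 4)
  step 4: ref 4 -> HIT, frames=[6,4,7,5] (faults so far: 4)
  step 5: ref 1 -> FAULT, evict 6, frames=[1,4,7,5] (faults so far: 5)
  step 6: ref 7 -> HIT, frames=[1,4,7,5] (faults so far: 5)
  step 7: ref 1 -> HIT, frames=[1,4,7,5] (faults so far: 5)
  step 8: ref 4 -> HIT, frames=[1,4,7,5] (faults so far: 5)
  step 9: ref 7 -> HIT, frames=[1,4,7,5] (faults so far: 5)
  step 10: ref 1 -> HIT, frames=[1,4,7,5] (faults so far: 5)
  step 11: ref 1 -> HIT, frames=[1,4,7,5] (faults so far: 5)
  step 12: ref 6 -> FAULT, evict 5, frames=[1,4,7,6] (faults so far: 6)
  step 13: ref 7 -> HIT, frames=[1,4,7,6] (faults so far: 6)
  step 14: ref 7 -> HIT, frames=[1,4,7,6] (faults so far: 6)
  LRU total faults: 6
--- Optimal ---
  step 0: ref 6 -> FAULT, frames=[6,-,-,-] (faults so far: 1)
  step 1: ref 4 -> FAULT, frames=[6,4,-,-] (faults so far: 2)
  step 2: ref 7 -> FAULT, frames=[6,4,7,-] (faults so far: 3)
  step 3: ref 5 -> FAULT, frames=[6,4,7,5] (faults so far: 4)
  step 4: ref 4 -> HIT, frames=[6,4,7,5] (faults so far: 4)
  step 5: ref 1 -> FAULT, evict 5, frames=[6,4,7,1] (faults so far: 5)
  step 6: ref 7 -> HIT, frames=[6,4,7,1] (faults so far: 5)
  step 7: ref 1 -> HIT, frames=[6,4,7,1] (faults so far: 5)
  step 8: ref 4 -> HIT, frames=[6,4,7,1] (faults so far: 5)
  step 9: ref 7 -> HIT, frames=[6,4,7,1] (faults so far: 5)
  step 10: ref 1 -> HIT, frames=[6,4,7,1] (faults so far: 5)
  step 11: ref 1 -> HIT, frames=[6,4,7,1] (faults so far: 5)
  step 12: ref 6 -> HIT, frames=[6,4,7,1] (faults so far: 5)
  step 13: ref 7 -> HIT, frames=[6,4,7,1] (faults so far: 5)
  step 14: ref 7 -> HIT, frames=[6,4,7,1] (faults so far: 5)
  Optimal total faults: 5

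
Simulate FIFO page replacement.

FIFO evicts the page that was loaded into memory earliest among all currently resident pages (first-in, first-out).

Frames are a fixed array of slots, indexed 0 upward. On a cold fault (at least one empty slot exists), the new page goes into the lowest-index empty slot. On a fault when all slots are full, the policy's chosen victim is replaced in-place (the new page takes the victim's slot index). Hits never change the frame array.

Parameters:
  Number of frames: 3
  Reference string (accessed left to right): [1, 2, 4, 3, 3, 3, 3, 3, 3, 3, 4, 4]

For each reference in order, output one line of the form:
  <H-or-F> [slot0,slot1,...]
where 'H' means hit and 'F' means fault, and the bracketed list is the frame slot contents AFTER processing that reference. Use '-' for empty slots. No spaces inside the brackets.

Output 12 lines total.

F [1,-,-]
F [1,2,-]
F [1,2,4]
F [3,2,4]
H [3,2,4]
H [3,2,4]
H [3,2,4]
H [3,2,4]
H [3,2,4]
H [3,2,4]
H [3,2,4]
H [3,2,4]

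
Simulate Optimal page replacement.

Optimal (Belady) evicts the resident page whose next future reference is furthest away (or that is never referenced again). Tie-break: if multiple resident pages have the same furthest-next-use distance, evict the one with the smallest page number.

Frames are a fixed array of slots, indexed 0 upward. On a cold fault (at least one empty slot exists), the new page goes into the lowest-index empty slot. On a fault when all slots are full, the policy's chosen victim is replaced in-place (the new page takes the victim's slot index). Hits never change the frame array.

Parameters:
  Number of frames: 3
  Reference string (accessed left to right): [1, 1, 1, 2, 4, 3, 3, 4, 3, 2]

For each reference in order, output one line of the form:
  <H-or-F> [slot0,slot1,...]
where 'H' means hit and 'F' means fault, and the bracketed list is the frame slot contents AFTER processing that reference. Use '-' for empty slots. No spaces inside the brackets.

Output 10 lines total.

F [1,-,-]
H [1,-,-]
H [1,-,-]
F [1,2,-]
F [1,2,4]
F [3,2,4]
H [3,2,4]
H [3,2,4]
H [3,2,4]
H [3,2,4]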